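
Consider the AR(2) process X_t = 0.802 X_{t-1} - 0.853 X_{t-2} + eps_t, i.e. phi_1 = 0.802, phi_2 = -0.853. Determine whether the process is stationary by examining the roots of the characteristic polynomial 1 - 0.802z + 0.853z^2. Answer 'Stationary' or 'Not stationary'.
\text{Stationary}

The AR(p) characteristic polynomial is P(z) = 1 - 0.802z + 0.853z^2.
Stationarity requires all roots to lie outside the unit circle, i.e. |z| > 1 for every root.
Set 1 + (-0.802) z + (0.853) z^2 = 0, i.e. a z^2 + b z + c = 0 with a = 0.853, b = -0.802, c = 1.
Discriminant D = b^2 - 4ac = (-0.802)^2 - 4*(0.853)*1 = 0.643204 - (3.412) = -2.768796.
D < 0, so the roots are the complex-conjugate pair z = (-b +/- i sqrt(-D)) / (2a) = 0.4701 +/- 0.9754i.
For a conjugate pair |z|^2 = z * conj(z) = (product of roots) = c/a = 1/(0.853) = 1.172333, so |z| = sqrt(1.172333) = 1.0827 for both roots.
Moduli of all roots: 1.0827, 1.0827.
All moduli strictly greater than 1? Yes.
Verdict: Stationary.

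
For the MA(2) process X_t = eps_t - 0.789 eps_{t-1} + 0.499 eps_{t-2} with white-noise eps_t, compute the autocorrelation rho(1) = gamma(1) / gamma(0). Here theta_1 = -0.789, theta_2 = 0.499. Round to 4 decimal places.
\rho(1) = -0.6320

For an MA(q) process with theta_0 = 1, the autocovariance is
  gamma(k) = sigma^2 * sum_{i=0..q-k} theta_i * theta_{i+k},
and rho(k) = gamma(k) / gamma(0). Sigma^2 cancels.
  numerator   = (1)*(-0.789) + (-0.789)*(0.499) = -1.182711.
  denominator = (1)^2 + (-0.789)^2 + (0.499)^2 = 1.871522.
  rho(1) = -1.182711 / 1.871522 = -0.6320.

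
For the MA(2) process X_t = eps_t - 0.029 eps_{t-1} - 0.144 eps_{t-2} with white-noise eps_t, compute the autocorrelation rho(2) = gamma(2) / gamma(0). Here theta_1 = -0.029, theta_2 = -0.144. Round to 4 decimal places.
\rho(2) = -0.1410

For an MA(q) process with theta_0 = 1, the autocovariance is
  gamma(k) = sigma^2 * sum_{i=0..q-k} theta_i * theta_{i+k},
and rho(k) = gamma(k) / gamma(0). Sigma^2 cancels.
  numerator   = (1)*(-0.144) = -0.144.
  denominator = (1)^2 + (-0.029)^2 + (-0.144)^2 = 1.021577.
  rho(2) = -0.144 / 1.021577 = -0.1410.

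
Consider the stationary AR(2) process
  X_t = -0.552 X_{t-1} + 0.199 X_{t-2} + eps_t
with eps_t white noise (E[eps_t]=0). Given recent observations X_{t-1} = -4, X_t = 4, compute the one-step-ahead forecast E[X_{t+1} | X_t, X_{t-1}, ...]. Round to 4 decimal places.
E[X_{t+1} \mid \mathcal F_t] = -3.0040

For an AR(p) model X_t = c + sum_i phi_i X_{t-i} + eps_t, the
one-step-ahead conditional mean is
  E[X_{t+1} | X_t, ...] = c + sum_i phi_i X_{t+1-i}.
Substitute known values:
  E[X_{t+1} | ...] = (-0.552) * (4) + (0.199) * (-4)
                   = -3.0040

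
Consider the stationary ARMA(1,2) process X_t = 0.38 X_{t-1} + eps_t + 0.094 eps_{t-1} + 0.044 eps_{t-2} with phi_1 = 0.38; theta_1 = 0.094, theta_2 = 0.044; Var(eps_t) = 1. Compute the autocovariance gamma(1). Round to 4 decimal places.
\gamma(1) = 0.6025

Multiply the model equation by X_{t-k} and take expectations. With theta_0 = psi_0 = 1 and psi_j the MA(infinity) weights, this gives
  gamma(k) - sum_i phi_i gamma(k-i) = c_k,
  c_k = sigma^2 * sum_{j=k..q} theta_j psi_{j-k}   (c_k = 0 for k > q),
using gamma(-m) = gamma(m).
psi-weights needed (psi_j = theta_j + sum_i phi_i psi_{j-i}):
  psi_1 = theta_1 + phi_1 = 0.094 + (0.38) = 0.474
  psi_2 = theta_2 + phi_1 psi_1 = 0.044 + (0.38)(0.474) = 0.22412
Right-hand sides:
  c_0 = sigma^2 (1 + theta_1 psi_1 + theta_2 psi_2) = 1 * (1 + (0.094)(0.474) + (0.044)(0.22412)) = 1 * 1.054417 = 1.054417
  c_1 = sigma^2 (theta_1 + theta_2 psi_1) = 1 * (0.094 + (0.044)(0.474)) = 0.114856
  c_2 = sigma^2 theta_2 = 1 * (0.044) = 0.044
Equations for k = 0 and k = 1 (AR order 1):
  gamma(0) = phi_1 gamma(1) + c_0
  gamma(1) = phi_1 gamma(0) + c_1
Substituting the second into the first: gamma(0) (1 - phi_1^2) = c_0 + phi_1 c_1, so
  gamma(0) = (c_0 + phi_1 c_1) / (1 - phi_1^2) = (1.054417 + (0.38)(0.114856)) / (1 - (0.38)^2) = 1.098063 / 0.8556 = 1.283383.
  gamma(1) = phi_1 gamma(0) + c_1 = (0.38)(1.283383) + (0.114856) = 0.602542.
Therefore gamma(1) = 0.6025 (to 4 decimal places).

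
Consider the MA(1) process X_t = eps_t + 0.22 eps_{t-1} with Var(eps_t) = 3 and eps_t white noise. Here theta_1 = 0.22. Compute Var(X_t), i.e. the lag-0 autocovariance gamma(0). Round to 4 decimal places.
\gamma(0) = 3.1452

For an MA(q) process X_t = eps_t + sum_i theta_i eps_{t-i} with
Var(eps_t) = sigma^2, the variance is
  gamma(0) = sigma^2 * (1 + sum_i theta_i^2).
  sum_i theta_i^2 = (0.22)^2 = 0.0484.
  gamma(0) = 3 * (1 + 0.0484) = 3 * 1.0484 = 3.1452.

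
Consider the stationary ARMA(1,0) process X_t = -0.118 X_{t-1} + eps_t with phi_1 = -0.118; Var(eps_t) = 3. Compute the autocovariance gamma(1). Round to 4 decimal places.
\gamma(1) = -0.3590

Multiply the model equation by X_{t-k} and take expectations. With theta_0 = psi_0 = 1 and psi_j the MA(infinity) weights, this gives
  gamma(k) - sum_i phi_i gamma(k-i) = c_k,
  c_k = sigma^2 * sum_{j=k..q} theta_j psi_{j-k}   (c_k = 0 for k > q),
using gamma(-m) = gamma(m).
Pure AR (q = 0): c_0 = sigma^2 = 3, c_k = 0 for k >= 1.
Equations for k = 0 and k = 1 (AR order 1):
  gamma(0) = phi_1 gamma(1) + c_0
  gamma(1) = phi_1 gamma(0) + c_1
Substituting the second into the first: gamma(0) (1 - phi_1^2) = c_0 + phi_1 c_1, so
  gamma(0) = c_0 / (1 - phi_1^2) = 3 / (1 - (-0.118)^2) = 3 / 0.986076 = 3.042362.
  gamma(1) = phi_1 gamma(0) = (-0.118)(3.042362) = -0.358999.
Therefore gamma(1) = -0.3590 (to 4 decimal places).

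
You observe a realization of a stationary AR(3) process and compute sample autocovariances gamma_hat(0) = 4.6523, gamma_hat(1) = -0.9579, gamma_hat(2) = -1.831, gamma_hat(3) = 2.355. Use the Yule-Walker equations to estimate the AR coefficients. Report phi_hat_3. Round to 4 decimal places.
\hat\phi_{3} = 0.3880

The Yule-Walker equations for an AR(p) process read, in matrix form,
  Gamma_p phi = r_p,   with   (Gamma_p)_{ij} = gamma(|i - j|),
                       (r_p)_i = gamma(i),   i,j = 1..p.
Substitute the sample gammas (Toeplitz matrix and right-hand side of size 3):
  Gamma_p = [[4.6523, -0.9579, -1.831], [-0.9579, 4.6523, -0.9579], [-1.831, -0.9579, 4.6523]]
  r_p     = [-0.9579, -1.831, 2.355]
Written out (R1..R3):
  (R1) 4.6523 phi_1 - 0.9579 phi_2 - 1.831 phi_3 = -0.9579
  (R2) -0.9579 phi_1 + 4.6523 phi_2 - 0.9579 phi_3 = -1.831
  (R3) -1.831 phi_1 - 0.9579 phi_2 + 4.6523 phi_3 = 2.355
Gaussian elimination:
  R2 <- R2 - (-0.9579/4.6523) R1 = R2 - (-0.205898) R1:  4.45507 phi_2 - 1.3349 phi_3 = -2.02823
  R3 <- R3 - (-1.831/4.6523) R1 = R3 - (-0.393569) R1:  -1.3349 phi_2 + 3.931676 phi_3 = 1.978
  R3 <- R3 - (-1.3349/4.45507) R2 = R3 - (-0.299636) R2:  3.531692 phi_3 = 1.37027
Back-substitution:
  phi_hat_3 = 1.37027 / 3.531692 = 0.387992
  phi_hat_2 = (-2.02823 - (-1.3349)(0.387992)) / 4.45507 = -0.339007
  phi_hat_1 = (-0.9579 - (-0.9579)(-0.339007) - (-1.831)(0.387992)) / 4.6523 = -0.122997
So phi_hat = [-0.1230, -0.3390, 0.3880].
Therefore phi_hat_3 = 0.3880.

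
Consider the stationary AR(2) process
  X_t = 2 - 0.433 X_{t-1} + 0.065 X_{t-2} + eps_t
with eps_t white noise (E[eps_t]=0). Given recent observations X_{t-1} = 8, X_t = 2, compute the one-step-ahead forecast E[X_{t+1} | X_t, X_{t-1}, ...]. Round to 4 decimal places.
E[X_{t+1} \mid \mathcal F_t] = 1.6540

For an AR(p) model X_t = c + sum_i phi_i X_{t-i} + eps_t, the
one-step-ahead conditional mean is
  E[X_{t+1} | X_t, ...] = c + sum_i phi_i X_{t+1-i}.
Substitute known values:
  E[X_{t+1} | ...] = 2 + (-0.433) * (2) + (0.065) * (8)
                   = 1.6540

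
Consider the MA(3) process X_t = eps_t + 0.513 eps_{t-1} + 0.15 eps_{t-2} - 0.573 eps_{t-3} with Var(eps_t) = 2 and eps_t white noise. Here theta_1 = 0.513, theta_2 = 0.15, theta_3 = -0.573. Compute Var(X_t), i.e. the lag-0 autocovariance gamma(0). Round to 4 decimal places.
\gamma(0) = 3.2280

For an MA(q) process X_t = eps_t + sum_i theta_i eps_{t-i} with
Var(eps_t) = sigma^2, the variance is
  gamma(0) = sigma^2 * (1 + sum_i theta_i^2).
  sum_i theta_i^2 = (0.513)^2 + (0.15)^2 + (-0.573)^2 = 0.263169 + 0.0225 + 0.328329 = 0.613998.
  gamma(0) = 2 * (1 + 0.613998) = 2 * 1.613998 = 3.227996, which rounds to 3.2280.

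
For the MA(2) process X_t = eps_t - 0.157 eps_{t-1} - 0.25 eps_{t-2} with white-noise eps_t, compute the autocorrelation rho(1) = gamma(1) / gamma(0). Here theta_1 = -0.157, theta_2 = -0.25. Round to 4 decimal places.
\rho(1) = -0.1083

For an MA(q) process with theta_0 = 1, the autocovariance is
  gamma(k) = sigma^2 * sum_{i=0..q-k} theta_i * theta_{i+k},
and rho(k) = gamma(k) / gamma(0). Sigma^2 cancels.
  numerator   = (1)*(-0.157) + (-0.157)*(-0.25) = -0.11775.
  denominator = (1)^2 + (-0.157)^2 + (-0.25)^2 = 1.087149.
  rho(1) = -0.11775 / 1.087149 = -0.1083.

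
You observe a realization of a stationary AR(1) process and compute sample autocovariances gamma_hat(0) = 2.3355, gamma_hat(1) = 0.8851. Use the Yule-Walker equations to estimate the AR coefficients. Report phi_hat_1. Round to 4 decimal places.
\hat\phi_{1} = 0.3790

The Yule-Walker equations for an AR(p) process read, in matrix form,
  Gamma_p phi = r_p,   with   (Gamma_p)_{ij} = gamma(|i - j|),
                       (r_p)_i = gamma(i),   i,j = 1..p.
Substitute the sample gammas (Toeplitz matrix and right-hand side of size 1):
  Gamma_p = [[2.3355]]
  r_p     = [0.8851]
With p = 1 this is the single equation gamma(0) phi_1 = gamma(1):
  phi_hat_1 = gamma(1) / gamma(0) = 0.8851 / 2.3355 = 0.3790.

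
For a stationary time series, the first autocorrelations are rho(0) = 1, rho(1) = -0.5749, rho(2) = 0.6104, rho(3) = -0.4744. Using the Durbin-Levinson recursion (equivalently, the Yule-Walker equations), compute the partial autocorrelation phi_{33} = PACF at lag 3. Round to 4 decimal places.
\phi_{33} = -0.0540

The PACF at lag k is phi_{kk}, the last component of the solution
to the Yule-Walker system G_k phi = r_k where
  (G_k)_{ij} = rho(|i - j|), (r_k)_i = rho(i), i,j = 1..k.
Equivalently, Durbin-Levinson gives phi_{kk} iteratively:
  phi_{11} = rho(1)
  phi_{kk} = [rho(k) - sum_{j=1..k-1} phi_{k-1,j} rho(k-j)]
            / [1 - sum_{j=1..k-1} phi_{k-1,j} rho(j)],
  phi_{k,j} = phi_{k-1,j} - phi_{kk} phi_{k-1,k-j},  j = 1..k-1.
Step k = 1:
  phi_11 = rho(1) = -0.5749.
Step k = 2:
  phi_22 = [rho(2) - phi_11 rho(1)] / [1 - phi_11 rho(1)] = [0.6104 - (-0.5749)(-0.5749)] / [1 - (-0.5749)(-0.5749)]
         = 0.27988999 / 0.66948999 = 0.418064.
  Update: phi_21 = phi_11 - phi_22 phi_11 = -0.5749 - (0.418064)(-0.5749) = -0.334555.
Step k = 3:
  phi_33 = [rho(3) - phi_21 rho(2) - phi_22 rho(1)] / [1 - phi_21 rho(1) - phi_22 rho(2)]
    numerator   = -0.4744 - (-0.334555)(0.6104) - (0.418064)(-0.5749) = -0.02984252
    denominator = 1 - (-0.334555)(-0.5749) - (0.418064)(0.6104) = 0.55247792
  phi_33 = -0.02984252 / 0.55247792 = -0.054.
Therefore phi_{33} = -0.0540.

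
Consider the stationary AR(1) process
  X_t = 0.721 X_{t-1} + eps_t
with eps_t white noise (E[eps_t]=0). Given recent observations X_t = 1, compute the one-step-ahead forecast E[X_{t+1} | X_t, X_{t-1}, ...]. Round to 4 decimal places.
E[X_{t+1} \mid \mathcal F_t] = 0.7210

For an AR(p) model X_t = c + sum_i phi_i X_{t-i} + eps_t, the
one-step-ahead conditional mean is
  E[X_{t+1} | X_t, ...] = c + sum_i phi_i X_{t+1-i}.
Substitute known values:
  E[X_{t+1} | ...] = (0.721) * (1)
                   = 0.7210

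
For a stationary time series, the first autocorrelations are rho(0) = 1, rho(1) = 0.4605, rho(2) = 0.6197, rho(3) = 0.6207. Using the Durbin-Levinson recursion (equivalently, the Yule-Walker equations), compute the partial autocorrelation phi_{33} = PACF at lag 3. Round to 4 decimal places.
\phi_{33} = 0.4241

The PACF at lag k is phi_{kk}, the last component of the solution
to the Yule-Walker system G_k phi = r_k where
  (G_k)_{ij} = rho(|i - j|), (r_k)_i = rho(i), i,j = 1..k.
Equivalently, Durbin-Levinson gives phi_{kk} iteratively:
  phi_{11} = rho(1)
  phi_{kk} = [rho(k) - sum_{j=1..k-1} phi_{k-1,j} rho(k-j)]
            / [1 - sum_{j=1..k-1} phi_{k-1,j} rho(j)],
  phi_{k,j} = phi_{k-1,j} - phi_{kk} phi_{k-1,k-j},  j = 1..k-1.
Step k = 1:
  phi_11 = rho(1) = 0.4605.
Step k = 2:
  phi_22 = [rho(2) - phi_11 rho(1)] / [1 - phi_11 rho(1)] = [0.6197 - (0.4605)(0.4605)] / [1 - (0.4605)(0.4605)]
         = 0.40763975 / 0.78793975 = 0.517349.
  Update: phi_21 = phi_11 - phi_22 phi_11 = 0.4605 - (0.517349)(0.4605) = 0.222261.
Step k = 3:
  phi_33 = [rho(3) - phi_21 rho(2) - phi_22 rho(1)] / [1 - phi_21 rho(1) - phi_22 rho(2)]
    numerator   = 0.6207 - (0.222261)(0.6197) - (0.517349)(0.4605) = 0.2447258
    denominator = 1 - (0.222261)(0.4605) - (0.517349)(0.6197) = 0.57704778
  phi_33 = 0.2447258 / 0.57704778 = 0.4241.
Therefore phi_{33} = 0.4241.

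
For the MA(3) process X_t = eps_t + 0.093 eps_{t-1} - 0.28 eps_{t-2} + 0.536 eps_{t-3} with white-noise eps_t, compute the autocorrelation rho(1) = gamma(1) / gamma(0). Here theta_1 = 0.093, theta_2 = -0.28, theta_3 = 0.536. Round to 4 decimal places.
\rho(1) = -0.0605

For an MA(q) process with theta_0 = 1, the autocovariance is
  gamma(k) = sigma^2 * sum_{i=0..q-k} theta_i * theta_{i+k},
and rho(k) = gamma(k) / gamma(0). Sigma^2 cancels.
  numerator   = (1)*(0.093) + (0.093)*(-0.28) + (-0.28)*(0.536) = -0.08312.
  denominator = (1)^2 + (0.093)^2 + (-0.28)^2 + (0.536)^2 = 1.374345.
  rho(1) = -0.08312 / 1.374345 = -0.0605.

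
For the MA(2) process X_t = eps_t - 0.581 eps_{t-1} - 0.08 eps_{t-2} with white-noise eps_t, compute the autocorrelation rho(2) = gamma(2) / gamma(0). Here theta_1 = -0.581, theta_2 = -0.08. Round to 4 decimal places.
\rho(2) = -0.0595

For an MA(q) process with theta_0 = 1, the autocovariance is
  gamma(k) = sigma^2 * sum_{i=0..q-k} theta_i * theta_{i+k},
and rho(k) = gamma(k) / gamma(0). Sigma^2 cancels.
  numerator   = (1)*(-0.08) = -0.08.
  denominator = (1)^2 + (-0.581)^2 + (-0.08)^2 = 1.343961.
  rho(2) = -0.08 / 1.343961 = -0.0595.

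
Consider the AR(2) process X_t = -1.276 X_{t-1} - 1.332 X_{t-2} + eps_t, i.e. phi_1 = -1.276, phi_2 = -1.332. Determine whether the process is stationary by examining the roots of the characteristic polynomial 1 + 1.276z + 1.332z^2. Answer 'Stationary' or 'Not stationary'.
\text{Not stationary}

The AR(p) characteristic polynomial is P(z) = 1 + 1.276z + 1.332z^2.
Stationarity requires all roots to lie outside the unit circle, i.e. |z| > 1 for every root.
Set 1 + (1.276) z + (1.332) z^2 = 0, i.e. a z^2 + b z + c = 0 with a = 1.332, b = 1.276, c = 1.
Discriminant D = b^2 - 4ac = (1.276)^2 - 4*(1.332)*1 = 1.628176 - (5.328) = -3.699824.
D < 0, so the roots are the complex-conjugate pair z = (-b +/- i sqrt(-D)) / (2a) = -0.479 +/- 0.722i.
For a conjugate pair |z|^2 = z * conj(z) = (product of roots) = c/a = 1/(1.332) = 0.750751, so |z| = sqrt(0.750751) = 0.8665 for both roots.
Moduli of all roots: 0.8665, 0.8665.
All moduli strictly greater than 1? No.
Verdict: Not stationary.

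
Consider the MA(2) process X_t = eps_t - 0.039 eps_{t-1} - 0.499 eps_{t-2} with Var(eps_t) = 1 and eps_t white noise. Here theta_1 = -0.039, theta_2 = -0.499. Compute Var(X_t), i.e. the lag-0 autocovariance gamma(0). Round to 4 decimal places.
\gamma(0) = 1.2505

For an MA(q) process X_t = eps_t + sum_i theta_i eps_{t-i} with
Var(eps_t) = sigma^2, the variance is
  gamma(0) = sigma^2 * (1 + sum_i theta_i^2).
  sum_i theta_i^2 = (-0.039)^2 + (-0.499)^2 = 0.001521 + 0.249001 = 0.250522.
  gamma(0) = 1 * (1 + 0.250522) = 1 * 1.250522 = 1.250522, which rounds to 1.2505.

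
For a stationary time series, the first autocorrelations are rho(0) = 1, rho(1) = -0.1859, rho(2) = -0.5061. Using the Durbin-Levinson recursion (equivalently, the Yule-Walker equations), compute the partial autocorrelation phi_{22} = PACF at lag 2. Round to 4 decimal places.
\phi_{22} = -0.5600

The PACF at lag k is phi_{kk}, the last component of the solution
to the Yule-Walker system G_k phi = r_k where
  (G_k)_{ij} = rho(|i - j|), (r_k)_i = rho(i), i,j = 1..k.
Equivalently, Durbin-Levinson gives phi_{kk} iteratively:
  phi_{11} = rho(1)
  phi_{kk} = [rho(k) - sum_{j=1..k-1} phi_{k-1,j} rho(k-j)]
            / [1 - sum_{j=1..k-1} phi_{k-1,j} rho(j)],
  phi_{k,j} = phi_{k-1,j} - phi_{kk} phi_{k-1,k-j},  j = 1..k-1.
Step k = 1:
  phi_11 = rho(1) = -0.1859.
Step k = 2:
  phi_22 = [rho(2) - phi_11 rho(1)] / [1 - phi_11 rho(1)] = [-0.5061 - (-0.1859)(-0.1859)] / [1 - (-0.1859)(-0.1859)]
         = -0.54065881 / 0.96544119 = -0.56.
Therefore phi_{22} = -0.5600.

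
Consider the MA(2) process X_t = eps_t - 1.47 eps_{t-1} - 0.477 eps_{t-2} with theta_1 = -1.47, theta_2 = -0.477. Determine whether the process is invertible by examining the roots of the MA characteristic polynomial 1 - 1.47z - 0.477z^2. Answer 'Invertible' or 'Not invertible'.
\text{Not invertible}

The MA(q) characteristic polynomial is P(z) = 1 - 1.47z - 0.477z^2.
Invertibility requires all roots to lie outside the unit circle, i.e. |z| > 1 for every root.
Set 1 + (-1.47) z + (-0.477) z^2 = 0, i.e. a z^2 + b z + c = 0 with a = -0.477, b = -1.47, c = 1.
Discriminant D = b^2 - 4ac = (-1.47)^2 - 4*(-0.477)*1 = 2.1609 - (-1.908) = 4.0689.
D >= 0, so the roots are real: z = (-b +/- sqrt(D)) / (2a) = (1.47 +/- 2.017151) / (-0.954).
  z_1 = (1.47 + 2.017151) / (-0.954) = -3.6553,   |z_1| = 3.6553.
  z_2 = (1.47 - 2.017151) / (-0.954) = 0.5735,   |z_2| = 0.5735.
Moduli of all roots: 3.6553, 0.5735.
All moduli strictly greater than 1? No.
Verdict: Not invertible.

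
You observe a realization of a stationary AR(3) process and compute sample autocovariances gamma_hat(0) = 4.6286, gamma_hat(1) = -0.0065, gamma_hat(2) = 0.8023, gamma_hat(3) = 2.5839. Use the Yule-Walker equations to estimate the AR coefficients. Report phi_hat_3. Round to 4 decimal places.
\hat\phi_{3} = 0.5760

The Yule-Walker equations for an AR(p) process read, in matrix form,
  Gamma_p phi = r_p,   with   (Gamma_p)_{ij} = gamma(|i - j|),
                       (r_p)_i = gamma(i),   i,j = 1..p.
Substitute the sample gammas (Toeplitz matrix and right-hand side of size 3):
  Gamma_p = [[4.6286, -0.0065, 0.8023], [-0.0065, 4.6286, -0.0065], [0.8023, -0.0065, 4.6286]]
  r_p     = [-0.0065, 0.8023, 2.5839]
Written out (R1..R3):
  (R1) 4.6286 phi_1 - 0.0065 phi_2 + 0.8023 phi_3 = -0.0065
  (R2) -0.0065 phi_1 + 4.6286 phi_2 - 0.0065 phi_3 = 0.8023
  (R3) 0.8023 phi_1 - 0.0065 phi_2 + 4.6286 phi_3 = 2.5839
Gaussian elimination:
  R2 <- R2 - (-0.0065/4.6286) R1 = R2 - (-0.001404) R1:  4.628591 phi_2 - 0.005373 phi_3 = 0.802291
  R3 <- R3 - (0.8023/4.6286) R1 = R3 - (0.173335) R1:  -0.005373 phi_2 + 4.489533 phi_3 = 2.585027
  R3 <- R3 - (-0.005373/4.628591) R2 = R3 - (-0.001161) R2:  4.489527 phi_3 = 2.585958
Back-substitution:
  phi_hat_3 = 2.585958 / 4.489527 = 0.575998
  phi_hat_2 = (0.802291 - (-0.005373)(0.575998)) / 4.628591 = 0.174002
  phi_hat_1 = (-0.0065 - (-0.0065)(0.174002) - (0.8023)(0.575998)) / 4.6286 = -0.101001
So phi_hat = [-0.1010, 0.1740, 0.5760].
Therefore phi_hat_3 = 0.5760.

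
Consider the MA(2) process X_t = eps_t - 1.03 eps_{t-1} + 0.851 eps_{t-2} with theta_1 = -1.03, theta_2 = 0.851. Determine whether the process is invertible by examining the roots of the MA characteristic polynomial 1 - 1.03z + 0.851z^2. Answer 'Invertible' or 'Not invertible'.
\text{Invertible}

The MA(q) characteristic polynomial is P(z) = 1 - 1.03z + 0.851z^2.
Invertibility requires all roots to lie outside the unit circle, i.e. |z| > 1 for every root.
Set 1 + (-1.03) z + (0.851) z^2 = 0, i.e. a z^2 + b z + c = 0 with a = 0.851, b = -1.03, c = 1.
Discriminant D = b^2 - 4ac = (-1.03)^2 - 4*(0.851)*1 = 1.0609 - (3.404) = -2.3431.
D < 0, so the roots are the complex-conjugate pair z = (-b +/- i sqrt(-D)) / (2a) = 0.6052 +/- 0.8994i.
For a conjugate pair |z|^2 = z * conj(z) = (product of roots) = c/a = 1/(0.851) = 1.175088, so |z| = sqrt(1.175088) = 1.084 for both roots.
Moduli of all roots: 1.0840, 1.0840.
All moduli strictly greater than 1? Yes.
Verdict: Invertible.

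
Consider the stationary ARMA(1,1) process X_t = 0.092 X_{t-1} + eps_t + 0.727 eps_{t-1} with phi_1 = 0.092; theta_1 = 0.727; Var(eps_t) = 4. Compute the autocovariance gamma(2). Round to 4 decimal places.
\gamma(2) = 0.3243

Multiply the model equation by X_{t-k} and take expectations. With theta_0 = psi_0 = 1 and psi_j the MA(infinity) weights, this gives
  gamma(k) - sum_i phi_i gamma(k-i) = c_k,
  c_k = sigma^2 * sum_{j=k..q} theta_j psi_{j-k}   (c_k = 0 for k > q),
using gamma(-m) = gamma(m).
psi-weights needed (psi_j = theta_j + sum_i phi_i psi_{j-i}):
  psi_1 = theta_1 + phi_1 = 0.727 + (0.092) = 0.819
Right-hand sides:
  c_0 = sigma^2 (1 + theta_1 psi_1) = 4 * (1 + (0.727)(0.819)) = 4 * 1.595413 = 6.381652
  c_1 = sigma^2 theta_1 = 4 * (0.727) = 2.908
  c_2 = 0
Equations for k = 0 and k = 1 (AR order 1):
  gamma(0) = phi_1 gamma(1) + c_0
  gamma(1) = phi_1 gamma(0) + c_1
Substituting the second into the first: gamma(0) (1 - phi_1^2) = c_0 + phi_1 c_1, so
  gamma(0) = (c_0 + phi_1 c_1) / (1 - phi_1^2) = (6.381652 + (0.092)(2.908)) / (1 - (0.092)^2) = 6.649188 / 0.991536 = 6.705947.
  gamma(1) = phi_1 gamma(0) + c_1 = (0.092)(6.705947) + (2.908) = 3.524947.
For k = 2 (> q): gamma(2) = phi_1 gamma(1) = (0.092)(3.524947) = 0.324295.
Therefore gamma(2) = 0.3243 (to 4 decimal places).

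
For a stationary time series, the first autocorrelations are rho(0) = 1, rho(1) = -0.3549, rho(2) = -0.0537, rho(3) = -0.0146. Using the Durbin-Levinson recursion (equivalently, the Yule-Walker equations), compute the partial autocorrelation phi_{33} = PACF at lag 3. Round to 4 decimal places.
\phi_{33} = -0.1320

The PACF at lag k is phi_{kk}, the last component of the solution
to the Yule-Walker system G_k phi = r_k where
  (G_k)_{ij} = rho(|i - j|), (r_k)_i = rho(i), i,j = 1..k.
Equivalently, Durbin-Levinson gives phi_{kk} iteratively:
  phi_{11} = rho(1)
  phi_{kk} = [rho(k) - sum_{j=1..k-1} phi_{k-1,j} rho(k-j)]
            / [1 - sum_{j=1..k-1} phi_{k-1,j} rho(j)],
  phi_{k,j} = phi_{k-1,j} - phi_{kk} phi_{k-1,k-j},  j = 1..k-1.
Step k = 1:
  phi_11 = rho(1) = -0.3549.
Step k = 2:
  phi_22 = [rho(2) - phi_11 rho(1)] / [1 - phi_11 rho(1)] = [-0.0537 - (-0.3549)(-0.3549)] / [1 - (-0.3549)(-0.3549)]
         = -0.17965401 / 0.87404599 = -0.205543.
  Update: phi_21 = phi_11 - phi_22 phi_11 = -0.3549 - (-0.205543)(-0.3549) = -0.427847.
Step k = 3:
  phi_33 = [rho(3) - phi_21 rho(2) - phi_22 rho(1)] / [1 - phi_21 rho(1) - phi_22 rho(2)]
    numerator   = -0.0146 - (-0.427847)(-0.0537) - (-0.205543)(-0.3549) = -0.1105226
    denominator = 1 - (-0.427847)(-0.3549) - (-0.205543)(-0.0537) = 0.83711937
  phi_33 = -0.1105226 / 0.83711937 = -0.132.
Therefore phi_{33} = -0.1320.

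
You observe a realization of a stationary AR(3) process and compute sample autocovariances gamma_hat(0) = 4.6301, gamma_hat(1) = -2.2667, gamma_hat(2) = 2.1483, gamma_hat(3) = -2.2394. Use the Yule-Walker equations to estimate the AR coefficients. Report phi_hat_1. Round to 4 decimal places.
\hat\phi_{1} = -0.2690

The Yule-Walker equations for an AR(p) process read, in matrix form,
  Gamma_p phi = r_p,   with   (Gamma_p)_{ij} = gamma(|i - j|),
                       (r_p)_i = gamma(i),   i,j = 1..p.
Substitute the sample gammas (Toeplitz matrix and right-hand side of size 3):
  Gamma_p = [[4.6301, -2.2667, 2.1483], [-2.2667, 4.6301, -2.2667], [2.1483, -2.2667, 4.6301]]
  r_p     = [-2.2667, 2.1483, -2.2394]
Written out (R1..R3):
  (R1) 4.6301 phi_1 - 2.2667 phi_2 + 2.1483 phi_3 = -2.2667
  (R2) -2.2667 phi_1 + 4.6301 phi_2 - 2.2667 phi_3 = 2.1483
  (R3) 2.1483 phi_1 - 2.2667 phi_2 + 4.6301 phi_3 = -2.2394
Gaussian elimination:
  R2 <- R2 - (-2.2667/4.6301) R1 = R2 - (-0.489557) R1:  3.52042 phi_2 - 1.214984 phi_3 = 1.03862
  R3 <- R3 - (2.1483/4.6301) R1 = R3 - (0.463986) R1:  -1.214984 phi_2 + 3.63332 phi_3 = -1.187684
  R3 <- R3 - (-1.214984/3.52042) R2 = R3 - (-0.345125) R2:  3.213999 phi_3 = -0.82923
Back-substitution:
  phi_hat_3 = -0.82923 / 3.213999 = -0.258006
  phi_hat_2 = (1.03862 - (-1.214984)(-0.258006)) / 3.52042 = 0.205983
  phi_hat_1 = (-2.2667 - (-2.2667)(0.205983) - (2.1483)(-0.258006)) / 4.6301 = -0.269006
So phi_hat = [-0.2690, 0.2060, -0.2580].
Therefore phi_hat_1 = -0.2690.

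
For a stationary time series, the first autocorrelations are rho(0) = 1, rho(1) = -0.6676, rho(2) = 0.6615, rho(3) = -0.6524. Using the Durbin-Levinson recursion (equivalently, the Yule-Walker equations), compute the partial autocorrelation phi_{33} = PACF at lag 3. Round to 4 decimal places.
\phi_{33} = -0.2611

The PACF at lag k is phi_{kk}, the last component of the solution
to the Yule-Walker system G_k phi = r_k where
  (G_k)_{ij} = rho(|i - j|), (r_k)_i = rho(i), i,j = 1..k.
Equivalently, Durbin-Levinson gives phi_{kk} iteratively:
  phi_{11} = rho(1)
  phi_{kk} = [rho(k) - sum_{j=1..k-1} phi_{k-1,j} rho(k-j)]
            / [1 - sum_{j=1..k-1} phi_{k-1,j} rho(j)],
  phi_{k,j} = phi_{k-1,j} - phi_{kk} phi_{k-1,k-j},  j = 1..k-1.
Step k = 1:
  phi_11 = rho(1) = -0.6676.
Step k = 2:
  phi_22 = [rho(2) - phi_11 rho(1)] / [1 - phi_11 rho(1)] = [0.6615 - (-0.6676)(-0.6676)] / [1 - (-0.6676)(-0.6676)]
         = 0.21581024 / 0.55431024 = 0.389331.
  Update: phi_21 = phi_11 - phi_22 phi_11 = -0.6676 - (0.389331)(-0.6676) = -0.407683.
Step k = 3:
  phi_33 = [rho(3) - phi_21 rho(2) - phi_22 rho(1)] / [1 - phi_21 rho(1) - phi_22 rho(2)]
    numerator   = -0.6524 - (-0.407683)(0.6615) - (0.389331)(-0.6676) = -0.12280054
    denominator = 1 - (-0.407683)(-0.6676) - (0.389331)(0.6615) = 0.47028859
  phi_33 = -0.12280054 / 0.47028859 = -0.2611.
Therefore phi_{33} = -0.2611.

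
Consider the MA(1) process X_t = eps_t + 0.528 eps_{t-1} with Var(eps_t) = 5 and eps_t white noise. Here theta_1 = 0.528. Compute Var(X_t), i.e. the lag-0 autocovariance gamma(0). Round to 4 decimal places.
\gamma(0) = 6.3939

For an MA(q) process X_t = eps_t + sum_i theta_i eps_{t-i} with
Var(eps_t) = sigma^2, the variance is
  gamma(0) = sigma^2 * (1 + sum_i theta_i^2).
  sum_i theta_i^2 = (0.528)^2 = 0.278784.
  gamma(0) = 5 * (1 + 0.278784) = 5 * 1.278784 = 6.39392, which rounds to 6.3939.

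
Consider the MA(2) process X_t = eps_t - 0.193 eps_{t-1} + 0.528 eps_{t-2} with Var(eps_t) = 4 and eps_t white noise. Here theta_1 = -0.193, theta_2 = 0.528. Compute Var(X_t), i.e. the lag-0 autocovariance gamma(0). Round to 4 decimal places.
\gamma(0) = 5.2641

For an MA(q) process X_t = eps_t + sum_i theta_i eps_{t-i} with
Var(eps_t) = sigma^2, the variance is
  gamma(0) = sigma^2 * (1 + sum_i theta_i^2).
  sum_i theta_i^2 = (-0.193)^2 + (0.528)^2 = 0.037249 + 0.278784 = 0.316033.
  gamma(0) = 4 * (1 + 0.316033) = 4 * 1.316033 = 5.264132, which rounds to 5.2641.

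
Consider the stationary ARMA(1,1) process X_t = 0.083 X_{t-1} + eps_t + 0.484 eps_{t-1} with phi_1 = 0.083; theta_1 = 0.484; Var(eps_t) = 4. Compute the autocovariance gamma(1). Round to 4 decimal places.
\gamma(1) = 2.3755

Multiply the model equation by X_{t-k} and take expectations. With theta_0 = psi_0 = 1 and psi_j the MA(infinity) weights, this gives
  gamma(k) - sum_i phi_i gamma(k-i) = c_k,
  c_k = sigma^2 * sum_{j=k..q} theta_j psi_{j-k}   (c_k = 0 for k > q),
using gamma(-m) = gamma(m).
psi-weights needed (psi_j = theta_j + sum_i phi_i psi_{j-i}):
  psi_1 = theta_1 + phi_1 = 0.484 + (0.083) = 0.567
Right-hand sides:
  c_0 = sigma^2 (1 + theta_1 psi_1) = 4 * (1 + (0.484)(0.567)) = 4 * 1.274428 = 5.097712
  c_1 = sigma^2 theta_1 = 4 * (0.484) = 1.936
  c_2 = 0
Equations for k = 0 and k = 1 (AR order 1):
  gamma(0) = phi_1 gamma(1) + c_0
  gamma(1) = phi_1 gamma(0) + c_1
Substituting the second into the first: gamma(0) (1 - phi_1^2) = c_0 + phi_1 c_1, so
  gamma(0) = (c_0 + phi_1 c_1) / (1 - phi_1^2) = (5.097712 + (0.083)(1.936)) / (1 - (0.083)^2) = 5.2584 / 0.993111 = 5.294876.
  gamma(1) = phi_1 gamma(0) + c_1 = (0.083)(5.294876) + (1.936) = 2.375475.
Therefore gamma(1) = 2.3755 (to 4 decimal places).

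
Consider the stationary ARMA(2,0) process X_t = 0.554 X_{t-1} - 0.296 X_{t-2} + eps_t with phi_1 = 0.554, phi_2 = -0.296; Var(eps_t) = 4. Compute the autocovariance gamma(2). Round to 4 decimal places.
\gamma(2) = -0.3175

Multiply the model equation by X_{t-k} and take expectations. With theta_0 = psi_0 = 1 and psi_j the MA(infinity) weights, this gives
  gamma(k) - sum_i phi_i gamma(k-i) = c_k,
  c_k = sigma^2 * sum_{j=k..q} theta_j psi_{j-k}   (c_k = 0 for k > q),
using gamma(-m) = gamma(m).
Pure AR (q = 0): c_0 = sigma^2 = 4, c_k = 0 for k >= 1.
Equations for k = 0, 1, 2 (AR order 2, c_2 = 0):
  (E0) gamma(0) = phi_1 gamma(1) + phi_2 gamma(2) + c_0
  (E1) gamma(1) = phi_1 gamma(0) + phi_2 gamma(1) + c_1
  (E2) gamma(2) = phi_1 gamma(1) + phi_2 gamma(0)
From (E1): gamma(1) = A gamma(0) + B with
  A = phi_1 / (1 - phi_2) = 0.554 / 1.296 = 0.427469,   B = c_1 / (1 - phi_2) = 0 / 1.296 = 0.
Insert (E2) into (E0): gamma(0) (1 - phi_2^2) = phi_1 (1 + phi_2) gamma(1) + c_0.
  phi_1 (1 + phi_2) = (0.554)(0.704) = 0.390016,   1 - phi_2^2 = 0.912384.
Replace gamma(1) by A gamma(0) + B and collect gamma(0):
  gamma(0) [0.912384 - (0.390016)(0.427469)] = c_0 = 4
  gamma(0) * 0.745664 = 4
  gamma(0) = 4 / 0.745664 = 5.364345.
  gamma(1) = A gamma(0) = (0.427469)(5.364345) = 2.293092.
  gamma(2) = phi_1 gamma(1) + phi_2 gamma(0) = (0.554)(2.293092) + (-0.296)(5.364345) = -0.317473.
Therefore gamma(2) = -0.3175 (to 4 decimal places).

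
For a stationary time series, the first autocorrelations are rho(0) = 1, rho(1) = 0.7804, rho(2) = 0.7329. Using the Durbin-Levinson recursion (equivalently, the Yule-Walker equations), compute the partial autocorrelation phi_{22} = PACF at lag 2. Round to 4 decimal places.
\phi_{22} = 0.3168

The PACF at lag k is phi_{kk}, the last component of the solution
to the Yule-Walker system G_k phi = r_k where
  (G_k)_{ij} = rho(|i - j|), (r_k)_i = rho(i), i,j = 1..k.
Equivalently, Durbin-Levinson gives phi_{kk} iteratively:
  phi_{11} = rho(1)
  phi_{kk} = [rho(k) - sum_{j=1..k-1} phi_{k-1,j} rho(k-j)]
            / [1 - sum_{j=1..k-1} phi_{k-1,j} rho(j)],
  phi_{k,j} = phi_{k-1,j} - phi_{kk} phi_{k-1,k-j},  j = 1..k-1.
Step k = 1:
  phi_11 = rho(1) = 0.7804.
Step k = 2:
  phi_22 = [rho(2) - phi_11 rho(1)] / [1 - phi_11 rho(1)] = [0.7329 - (0.7804)(0.7804)] / [1 - (0.7804)(0.7804)]
         = 0.12387584 / 0.39097584 = 0.3168.
Therefore phi_{22} = 0.3168.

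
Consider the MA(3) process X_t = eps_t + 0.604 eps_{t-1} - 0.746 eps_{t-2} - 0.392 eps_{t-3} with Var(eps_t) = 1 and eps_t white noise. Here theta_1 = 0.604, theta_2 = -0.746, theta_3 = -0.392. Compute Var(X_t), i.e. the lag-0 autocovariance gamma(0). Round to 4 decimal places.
\gamma(0) = 2.0750

For an MA(q) process X_t = eps_t + sum_i theta_i eps_{t-i} with
Var(eps_t) = sigma^2, the variance is
  gamma(0) = sigma^2 * (1 + sum_i theta_i^2).
  sum_i theta_i^2 = (0.604)^2 + (-0.746)^2 + (-0.392)^2 = 0.364816 + 0.556516 + 0.153664 = 1.074996.
  gamma(0) = 1 * (1 + 1.074996) = 1 * 2.074996 = 2.074996, which rounds to 2.0750.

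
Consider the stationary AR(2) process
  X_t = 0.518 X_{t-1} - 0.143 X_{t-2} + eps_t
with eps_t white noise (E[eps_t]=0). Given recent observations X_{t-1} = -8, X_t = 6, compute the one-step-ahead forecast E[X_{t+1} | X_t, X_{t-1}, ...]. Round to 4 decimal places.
E[X_{t+1} \mid \mathcal F_t] = 4.2520

For an AR(p) model X_t = c + sum_i phi_i X_{t-i} + eps_t, the
one-step-ahead conditional mean is
  E[X_{t+1} | X_t, ...] = c + sum_i phi_i X_{t+1-i}.
Substitute known values:
  E[X_{t+1} | ...] = (0.518) * (6) + (-0.143) * (-8)
                   = 4.2520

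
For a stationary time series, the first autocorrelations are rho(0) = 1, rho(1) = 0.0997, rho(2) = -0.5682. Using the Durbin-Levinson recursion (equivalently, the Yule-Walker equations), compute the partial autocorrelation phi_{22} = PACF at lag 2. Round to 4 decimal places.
\phi_{22} = -0.5839

The PACF at lag k is phi_{kk}, the last component of the solution
to the Yule-Walker system G_k phi = r_k where
  (G_k)_{ij} = rho(|i - j|), (r_k)_i = rho(i), i,j = 1..k.
Equivalently, Durbin-Levinson gives phi_{kk} iteratively:
  phi_{11} = rho(1)
  phi_{kk} = [rho(k) - sum_{j=1..k-1} phi_{k-1,j} rho(k-j)]
            / [1 - sum_{j=1..k-1} phi_{k-1,j} rho(j)],
  phi_{k,j} = phi_{k-1,j} - phi_{kk} phi_{k-1,k-j},  j = 1..k-1.
Step k = 1:
  phi_11 = rho(1) = 0.0997.
Step k = 2:
  phi_22 = [rho(2) - phi_11 rho(1)] / [1 - phi_11 rho(1)] = [-0.5682 - (0.0997)(0.0997)] / [1 - (0.0997)(0.0997)]
         = -0.57814009 / 0.99005991 = -0.5839.
Therefore phi_{22} = -0.5839.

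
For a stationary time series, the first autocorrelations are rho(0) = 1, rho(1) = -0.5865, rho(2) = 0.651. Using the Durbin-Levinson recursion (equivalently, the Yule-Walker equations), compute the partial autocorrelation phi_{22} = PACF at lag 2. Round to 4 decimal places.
\phi_{22} = 0.4680

The PACF at lag k is phi_{kk}, the last component of the solution
to the Yule-Walker system G_k phi = r_k where
  (G_k)_{ij} = rho(|i - j|), (r_k)_i = rho(i), i,j = 1..k.
Equivalently, Durbin-Levinson gives phi_{kk} iteratively:
  phi_{11} = rho(1)
  phi_{kk} = [rho(k) - sum_{j=1..k-1} phi_{k-1,j} rho(k-j)]
            / [1 - sum_{j=1..k-1} phi_{k-1,j} rho(j)],
  phi_{k,j} = phi_{k-1,j} - phi_{kk} phi_{k-1,k-j},  j = 1..k-1.
Step k = 1:
  phi_11 = rho(1) = -0.5865.
Step k = 2:
  phi_22 = [rho(2) - phi_11 rho(1)] / [1 - phi_11 rho(1)] = [0.651 - (-0.5865)(-0.5865)] / [1 - (-0.5865)(-0.5865)]
         = 0.30701775 / 0.65601775 = 0.468.
Therefore phi_{22} = 0.4680.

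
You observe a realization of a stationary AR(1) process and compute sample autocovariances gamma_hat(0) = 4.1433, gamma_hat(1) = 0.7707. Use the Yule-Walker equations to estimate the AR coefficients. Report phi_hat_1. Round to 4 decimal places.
\hat\phi_{1} = 0.1860

The Yule-Walker equations for an AR(p) process read, in matrix form,
  Gamma_p phi = r_p,   with   (Gamma_p)_{ij} = gamma(|i - j|),
                       (r_p)_i = gamma(i),   i,j = 1..p.
Substitute the sample gammas (Toeplitz matrix and right-hand side of size 1):
  Gamma_p = [[4.1433]]
  r_p     = [0.7707]
With p = 1 this is the single equation gamma(0) phi_1 = gamma(1):
  phi_hat_1 = gamma(1) / gamma(0) = 0.7707 / 4.1433 = 0.1860.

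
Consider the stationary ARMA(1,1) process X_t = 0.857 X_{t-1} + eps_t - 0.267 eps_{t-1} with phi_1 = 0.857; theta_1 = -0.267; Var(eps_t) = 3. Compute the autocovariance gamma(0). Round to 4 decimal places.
\gamma(0) = 6.9326

Multiply the model equation by X_{t-k} and take expectations. With theta_0 = psi_0 = 1 and psi_j the MA(infinity) weights, this gives
  gamma(k) - sum_i phi_i gamma(k-i) = c_k,
  c_k = sigma^2 * sum_{j=k..q} theta_j psi_{j-k}   (c_k = 0 for k > q),
using gamma(-m) = gamma(m).
psi-weights needed (psi_j = theta_j + sum_i phi_i psi_{j-i}):
  psi_1 = theta_1 + phi_1 = -0.267 + (0.857) = 0.59
Right-hand sides:
  c_0 = sigma^2 (1 + theta_1 psi_1) = 3 * (1 + (-0.267)(0.59)) = 3 * 0.84247 = 2.52741
  c_1 = sigma^2 theta_1 = 3 * (-0.267) = -0.801
  c_2 = 0
Equations for k = 0 and k = 1 (AR order 1):
  gamma(0) = phi_1 gamma(1) + c_0
  gamma(1) = phi_1 gamma(0) + c_1
Substituting the second into the first: gamma(0) (1 - phi_1^2) = c_0 + phi_1 c_1, so
  gamma(0) = (c_0 + phi_1 c_1) / (1 - phi_1^2) = (2.52741 + (0.857)(-0.801)) / (1 - (0.857)^2) = 1.840953 / 0.265551 = 6.932578.
Therefore gamma(0) = 6.9326 (to 4 decimal places).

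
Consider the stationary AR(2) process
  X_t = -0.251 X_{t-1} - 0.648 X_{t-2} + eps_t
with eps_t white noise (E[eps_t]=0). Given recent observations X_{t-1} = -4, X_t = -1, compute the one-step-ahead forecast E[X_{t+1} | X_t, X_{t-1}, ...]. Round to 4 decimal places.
E[X_{t+1} \mid \mathcal F_t] = 2.8430

For an AR(p) model X_t = c + sum_i phi_i X_{t-i} + eps_t, the
one-step-ahead conditional mean is
  E[X_{t+1} | X_t, ...] = c + sum_i phi_i X_{t+1-i}.
Substitute known values:
  E[X_{t+1} | ...] = (-0.251) * (-1) + (-0.648) * (-4)
                   = 2.8430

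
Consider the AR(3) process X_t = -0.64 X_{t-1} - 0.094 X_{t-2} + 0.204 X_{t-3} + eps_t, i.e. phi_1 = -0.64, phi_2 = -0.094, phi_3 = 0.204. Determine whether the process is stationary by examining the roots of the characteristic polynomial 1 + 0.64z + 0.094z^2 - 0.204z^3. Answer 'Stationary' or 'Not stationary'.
\text{Stationary}

The AR(p) characteristic polynomial is P(z) = 1 + 0.64z + 0.094z^2 - 0.204z^3.
Stationarity requires all roots to lie outside the unit circle, i.e. |z| > 1 for every root.
Degree 3: look for a simple real root z0 first, then factor out (1 - z/z0) and solve the remaining quadratic.
Testing z0 = 2.5: P(2.5) = 1 + (0.64)(2.5) + (0.094)(2.5)^2 + (-0.204)(2.5)^3
  = 1 + (1.6) + (0.5875) + (-3.1875) = 0.  So z_0 = 2.5 is a root, |z_0| = 2.5.
Divide out the factor (1 - 0.4 z) = (1 - z/z0) (since 1/z0 = 0.4):
  P(z) = (1 - 0.4 z)(1 + (1.04) z + (0.51) z^2)
  [check: z-coef 1.04 - (0.4) = 0.64; z^2-coef 0.51 - (0.4)(1.04) = 0.094; z^3-coef -(0.4)(0.51) = -0.204.]
Remaining roots from the quadratic factor 1 + (1.04) z + (0.51) z^2:
  Set 1 + (1.04) z + (0.51) z^2 = 0, i.e. a z^2 + b z + c = 0 with a = 0.51, b = 1.04, c = 1.
  Discriminant D = b^2 - 4ac = (1.04)^2 - 4*(0.51)*1 = 1.0816 - (2.04) = -0.9584.
  D < 0, so the roots are the complex-conjugate pair z = (-b +/- i sqrt(-D)) / (2a) = -1.0196 +/- 0.9598i.
  For a conjugate pair |z|^2 = z * conj(z) = (product of roots) = c/a = 1/(0.51) = 1.960784, so |z| = sqrt(1.960784) = 1.4003 for both roots.
Moduli of all roots: 2.5000, 1.4003, 1.4003.
All moduli strictly greater than 1? Yes.
Verdict: Stationary.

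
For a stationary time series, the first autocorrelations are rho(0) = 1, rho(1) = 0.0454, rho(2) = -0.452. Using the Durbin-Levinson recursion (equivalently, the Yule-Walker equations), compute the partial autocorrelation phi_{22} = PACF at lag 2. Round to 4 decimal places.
\phi_{22} = -0.4550

The PACF at lag k is phi_{kk}, the last component of the solution
to the Yule-Walker system G_k phi = r_k where
  (G_k)_{ij} = rho(|i - j|), (r_k)_i = rho(i), i,j = 1..k.
Equivalently, Durbin-Levinson gives phi_{kk} iteratively:
  phi_{11} = rho(1)
  phi_{kk} = [rho(k) - sum_{j=1..k-1} phi_{k-1,j} rho(k-j)]
            / [1 - sum_{j=1..k-1} phi_{k-1,j} rho(j)],
  phi_{k,j} = phi_{k-1,j} - phi_{kk} phi_{k-1,k-j},  j = 1..k-1.
Step k = 1:
  phi_11 = rho(1) = 0.0454.
Step k = 2:
  phi_22 = [rho(2) - phi_11 rho(1)] / [1 - phi_11 rho(1)] = [-0.452 - (0.0454)(0.0454)] / [1 - (0.0454)(0.0454)]
         = -0.45406116 / 0.99793884 = -0.455.
Therefore phi_{22} = -0.4550.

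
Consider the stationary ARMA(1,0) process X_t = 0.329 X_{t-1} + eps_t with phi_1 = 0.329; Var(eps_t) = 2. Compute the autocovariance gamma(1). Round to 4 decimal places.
\gamma(1) = 0.7379

Multiply the model equation by X_{t-k} and take expectations. With theta_0 = psi_0 = 1 and psi_j the MA(infinity) weights, this gives
  gamma(k) - sum_i phi_i gamma(k-i) = c_k,
  c_k = sigma^2 * sum_{j=k..q} theta_j psi_{j-k}   (c_k = 0 for k > q),
using gamma(-m) = gamma(m).
Pure AR (q = 0): c_0 = sigma^2 = 2, c_k = 0 for k >= 1.
Equations for k = 0 and k = 1 (AR order 1):
  gamma(0) = phi_1 gamma(1) + c_0
  gamma(1) = phi_1 gamma(0) + c_1
Substituting the second into the first: gamma(0) (1 - phi_1^2) = c_0 + phi_1 c_1, so
  gamma(0) = c_0 / (1 - phi_1^2) = 2 / (1 - (0.329)^2) = 2 / 0.891759 = 2.242758.
  gamma(1) = phi_1 gamma(0) = (0.329)(2.242758) = 0.737868.
Therefore gamma(1) = 0.7379 (to 4 decimal places).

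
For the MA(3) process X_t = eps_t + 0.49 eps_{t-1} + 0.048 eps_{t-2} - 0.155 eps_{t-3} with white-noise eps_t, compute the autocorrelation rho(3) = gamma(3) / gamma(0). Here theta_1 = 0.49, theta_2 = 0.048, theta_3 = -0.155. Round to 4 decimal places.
\rho(3) = -0.1224

For an MA(q) process with theta_0 = 1, the autocovariance is
  gamma(k) = sigma^2 * sum_{i=0..q-k} theta_i * theta_{i+k},
and rho(k) = gamma(k) / gamma(0). Sigma^2 cancels.
  numerator   = (1)*(-0.155) = -0.155.
  denominator = (1)^2 + (0.49)^2 + (0.048)^2 + (-0.155)^2 = 1.266429.
  rho(3) = -0.155 / 1.266429 = -0.1224.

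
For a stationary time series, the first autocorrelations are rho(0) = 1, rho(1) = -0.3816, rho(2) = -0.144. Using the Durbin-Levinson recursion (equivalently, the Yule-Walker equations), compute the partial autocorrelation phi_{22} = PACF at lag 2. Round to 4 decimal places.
\phi_{22} = -0.3390

The PACF at lag k is phi_{kk}, the last component of the solution
to the Yule-Walker system G_k phi = r_k where
  (G_k)_{ij} = rho(|i - j|), (r_k)_i = rho(i), i,j = 1..k.
Equivalently, Durbin-Levinson gives phi_{kk} iteratively:
  phi_{11} = rho(1)
  phi_{kk} = [rho(k) - sum_{j=1..k-1} phi_{k-1,j} rho(k-j)]
            / [1 - sum_{j=1..k-1} phi_{k-1,j} rho(j)],
  phi_{k,j} = phi_{k-1,j} - phi_{kk} phi_{k-1,k-j},  j = 1..k-1.
Step k = 1:
  phi_11 = rho(1) = -0.3816.
Step k = 2:
  phi_22 = [rho(2) - phi_11 rho(1)] / [1 - phi_11 rho(1)] = [-0.144 - (-0.3816)(-0.3816)] / [1 - (-0.3816)(-0.3816)]
         = -0.28961856 / 0.85438144 = -0.339.
Therefore phi_{22} = -0.3390.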